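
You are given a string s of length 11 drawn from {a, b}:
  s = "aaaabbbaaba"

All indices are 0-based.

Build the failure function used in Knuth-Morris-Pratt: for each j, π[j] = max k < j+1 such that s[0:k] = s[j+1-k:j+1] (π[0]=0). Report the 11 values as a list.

π[0] = 0
j=1 s[j]='a': π[1]=1 (border 'a')
j=2 s[j]='a': π[2]=2 (border 'aa')
j=3 s[j]='a': π[3]=3 (border 'aaa')
j=4 s[j]='b': k: 3→2→1→0; π[4]=0 (border '')
j=5 s[j]='b': π[5]=0 (border '')
j=6 s[j]='b': π[6]=0 (border '')
j=7 s[j]='a': π[7]=1 (border 'a')
j=8 s[j]='a': π[8]=2 (border 'aa')
j=9 s[j]='b': k: 2→1→0; π[9]=0 (border '')
j=10 s[j]='a': π[10]=1 (border 'a')

[0, 1, 2, 3, 0, 0, 0, 1, 2, 0, 1]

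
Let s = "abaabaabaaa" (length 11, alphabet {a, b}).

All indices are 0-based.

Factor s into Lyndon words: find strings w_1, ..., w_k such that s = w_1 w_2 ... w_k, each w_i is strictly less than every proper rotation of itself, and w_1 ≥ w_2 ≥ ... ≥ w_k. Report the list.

["ab", "aab", "aab", "a", "a", "a"]

emit factor 1: 'ab' (i=0, period=2)
emit factor 2: 'aab' (i=2, period=3)
emit factor 3: 'aab' (i=5, period=3)
emit factor 4: 'a' (i=8, period=1)
emit factor 5: 'a' (i=9, period=1)
emit factor 6: 'a' (i=10, period=1)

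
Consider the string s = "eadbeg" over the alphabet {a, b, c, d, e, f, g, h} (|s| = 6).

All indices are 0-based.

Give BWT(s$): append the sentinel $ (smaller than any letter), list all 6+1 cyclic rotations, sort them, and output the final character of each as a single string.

rank  rotation last
    0  $eadbeg  g
    1  adbeg$e  e
    2  beg$ead  d
    3  dbeg$ea  a
    4  eadbeg$  $
    5  eg$eadb  b
    6  g$eadbe  e

geda$be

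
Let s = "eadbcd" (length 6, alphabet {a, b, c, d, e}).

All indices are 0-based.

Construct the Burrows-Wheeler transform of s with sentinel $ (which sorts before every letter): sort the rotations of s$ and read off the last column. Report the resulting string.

dedbca$

rank  rotation last
    0  $eadbcd  d
    1  adbcd$e  e
    2  bcd$ead  d
    3  cd$eadb  b
    4  d$eadbc  c
    5  dbcd$ea  a
    6  eadbcd$  $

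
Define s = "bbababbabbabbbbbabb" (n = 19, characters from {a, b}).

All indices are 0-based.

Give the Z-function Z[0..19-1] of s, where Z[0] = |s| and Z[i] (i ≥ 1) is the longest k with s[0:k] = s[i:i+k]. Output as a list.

Z[0]=19
i=1: fresh scan; Z[1]=1 scan→box=[1,2)
i=2: fresh scan; Z[2]=0
i=3: fresh scan; Z[3]=1 scan→box=[3,4)
i=4: fresh scan; Z[4]=0
i=5: fresh scan; Z[5]=4 scan→box=[5,9)
i=6: min(r-i=3, Z[1]=1)=1; Z[6]=1
i=7: min(r-i=2, Z[2]=0)=0; Z[7]=0
i=8: min(r-i=1, Z[3]=1)=1; Z[8]=4 scan→box=[8,12)
i=9: min(r-i=3, Z[1]=1)=1; Z[9]=1
i=10: min(r-i=2, Z[2]=0)=0; Z[10]=0
i=11: min(r-i=1, Z[3]=1)=1; Z[11]=2 scan→box=[11,13)
i=12: min(r-i=1, Z[1]=1)=1; Z[12]=2 scan→box=[12,14)
i=13: min(r-i=1, Z[1]=1)=1; Z[13]=2 scan→box=[13,15)
i=14: min(r-i=1, Z[1]=1)=1; Z[14]=4 scan→box=[14,18)
i=15: min(r-i=3, Z[1]=1)=1; Z[15]=1
i=16: min(r-i=2, Z[2]=0)=0; Z[16]=0
i=17: min(r-i=1, Z[3]=1)=1; Z[17]=2 scan→box=[17,19)
i=18: min(r-i=1, Z[1]=1)=1; Z[18]=1

[19, 1, 0, 1, 0, 4, 1, 0, 4, 1, 0, 2, 2, 2, 4, 1, 0, 2, 1]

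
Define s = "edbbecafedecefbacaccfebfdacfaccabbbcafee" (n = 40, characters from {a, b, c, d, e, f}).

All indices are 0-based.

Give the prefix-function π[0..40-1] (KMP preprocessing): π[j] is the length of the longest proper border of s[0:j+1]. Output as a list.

[0, 0, 0, 0, 1, 0, 0, 0, 1, 2, 1, 0, 1, 0, 0, 0, 0, 0, 0, 0, 0, 1, 0, 0, 0, 0, 0, 0, 0, 0, 0, 0, 0, 0, 0, 0, 0, 0, 1, 1]

π[0] = 0
j=1 s[j]='d': π[1]=0 (border '')
j=2 s[j]='b': π[2]=0 (border '')
j=3 s[j]='b': π[3]=0 (border '')
j=4 s[j]='e': π[4]=1 (border 'e')
j=5 s[j]='c': k: 1→0; π[5]=0 (border '')
j=6 s[j]='a': π[6]=0 (border '')
j=7 s[j]='f': π[7]=0 (border '')
j=8 s[j]='e': π[8]=1 (border 'e')
j=9 s[j]='d': π[9]=2 (border 'ed')
j=10 s[j]='e': k: 2→0; π[10]=1 (border 'e')
j=11 s[j]='c': k: 1→0; π[11]=0 (border '')
j=12 s[j]='e': π[12]=1 (border 'e')
j=13 s[j]='f': k: 1→0; π[13]=0 (border '')
j=14 s[j]='b': π[14]=0 (border '')
j=15 s[j]='a': π[15]=0 (border '')
j=16 s[j]='c': π[16]=0 (border '')
j=17 s[j]='a': π[17]=0 (border '')
j=18 s[j]='c': π[18]=0 (border '')
j=19 s[j]='c': π[19]=0 (border '')
j=20 s[j]='f': π[20]=0 (border '')
j=21 s[j]='e': π[21]=1 (border 'e')
j=22 s[j]='b': k: 1→0; π[22]=0 (border '')
j=23 s[j]='f': π[23]=0 (border '')
j=24 s[j]='d': π[24]=0 (border '')
j=25 s[j]='a': π[25]=0 (border '')
j=26 s[j]='c': π[26]=0 (border '')
j=27 s[j]='f': π[27]=0 (border '')
j=28 s[j]='a': π[28]=0 (border '')
j=29 s[j]='c': π[29]=0 (border '')
j=30 s[j]='c': π[30]=0 (border '')
j=31 s[j]='a': π[31]=0 (border '')
j=32 s[j]='b': π[32]=0 (border '')
j=33 s[j]='b': π[33]=0 (border '')
j=34 s[j]='b': π[34]=0 (border '')
j=35 s[j]='c': π[35]=0 (border '')
j=36 s[j]='a': π[36]=0 (border '')
j=37 s[j]='f': π[37]=0 (border '')
j=38 s[j]='e': π[38]=1 (border 'e')
j=39 s[j]='e': k: 1→0; π[39]=1 (border 'e')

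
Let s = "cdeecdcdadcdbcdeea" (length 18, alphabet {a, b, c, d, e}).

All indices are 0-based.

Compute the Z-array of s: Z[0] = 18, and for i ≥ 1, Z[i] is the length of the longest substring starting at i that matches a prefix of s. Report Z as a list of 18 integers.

[18, 0, 0, 0, 2, 0, 2, 0, 0, 0, 2, 0, 0, 4, 0, 0, 0, 0]

Z[0]=18
i=1: outside box; Z[1]=0
i=2: outside box; Z[2]=0
i=3: outside box; Z[3]=0
i=4: outside box; Z[4]=2 extend→box=[4,6)
i=5: min(r-i=1, Z[1]=0)=0; Z[5]=0
i=6: outside box; Z[6]=2 extend→box=[6,8)
i=7: min(r-i=1, Z[1]=0)=0; Z[7]=0
i=8: outside box; Z[8]=0
i=9: outside box; Z[9]=0
i=10: outside box; Z[10]=2 extend→box=[10,12)
i=11: min(r-i=1, Z[1]=0)=0; Z[11]=0
i=12: outside box; Z[12]=0
i=13: outside box; Z[13]=4 extend→box=[13,17)
i=14: min(r-i=3, Z[1]=0)=0; Z[14]=0
i=15: min(r-i=2, Z[2]=0)=0; Z[15]=0
i=16: min(r-i=1, Z[3]=0)=0; Z[16]=0
i=17: outside box; Z[17]=0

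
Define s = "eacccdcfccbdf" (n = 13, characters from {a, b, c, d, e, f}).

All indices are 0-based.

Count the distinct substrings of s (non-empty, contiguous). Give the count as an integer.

rank→(start, suffix):
  0 → (1, 'acccdcfccbdf')
  1 → (10, 'bdf')
  2 → (9, 'cbdf')
  3 → (8, 'ccbdf')
  4 → (2, 'cccdcfccbdf')
  5 → (3, 'ccdcfccbdf')
  6 → (4, 'cdcfccbdf')
  7 → (6, 'cfccbdf')
  8 → (5, 'dcfccbdf')
  9 → (11, 'df')
  10 → (0, 'eacccdcfccbdf')
  11 → (12, 'f')
  12 → (7, 'fccbdf')

SA = [1, 10, 9, 8, 2, 3, 4, 6, 5, 11, 0, 12, 7]
[i] adj suffixes → lcp
  [1] 1/10 → 0 ('')
  [2] 10/9 → 0 ('')
  [3] 9/8 → 1 ('c')
  [4] 8/2 → 2 ('cc')
  [5] 2/3 → 2 ('cc')
  [6] 3/4 → 1 ('c')
  [7] 4/6 → 1 ('c')
  [8] 6/5 → 0 ('')
  [9] 5/11 → 1 ('d')
  [10] 11/0 → 0 ('')
  [11] 0/12 → 0 ('')
  [12] 12/7 → 1 ('f')

n(n+1)/2 = 13·14/2 = 91
Σ LCP = 0 + 0 + 0 + 1 + 2 + 2 + 1 + 1 + 0 + 1 + 0 + 0 + 1 = 9
distinct = 91 − 9 = 82

82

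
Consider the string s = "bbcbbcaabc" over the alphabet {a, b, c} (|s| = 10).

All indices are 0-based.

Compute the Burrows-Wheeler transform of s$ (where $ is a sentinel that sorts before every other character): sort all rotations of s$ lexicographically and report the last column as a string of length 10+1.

rank  rotation     last
    0  $bbcbbcaabc  c
    1  aabc$bbcbbc  c
    2  abc$bbcbbca  a
    3  bbcaabc$bbc  c
    4  bbcbbcaabc$  $
    5  bc$bbcbbcaa  a
    6  bcaabc$bbcb  b
    7  bcbbcaabc$b  b
    8  c$bbcbbcaab  b
    9  caabc$bbcbb  b
   10  cbbcaabc$bb  b

ccac$abbbbb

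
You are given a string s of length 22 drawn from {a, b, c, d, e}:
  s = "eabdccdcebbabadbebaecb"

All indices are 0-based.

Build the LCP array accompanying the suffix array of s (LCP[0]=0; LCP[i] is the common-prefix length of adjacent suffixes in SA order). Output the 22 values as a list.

rank | idx | suffix
   0 |  11 | abadbebaecb
   1 |   1 | abdccdcebbabadbebaecb
   2 |  13 | adbebaecb
   3 |  18 | aecb
   4 |  21 | b
   5 |  10 | babadbebaecb
   6 |  12 | badbebaecb
   7 |  17 | baecb
   8 |   9 | bbabadbebaecb
   9 |   2 | bdccdcebbabadbebaecb
  10 |  15 | bebaecb
  11 |  20 | cb
  12 |   4 | ccdcebbabadbebaecb
  13 |   5 | cdcebbabadbebaecb
  14 |   7 | cebbabadbebaecb
  15 |  14 | dbebaecb
  16 |   3 | dccdcebbabadbebaecb
  17 |   6 | dcebbabadbebaecb
  18 |   0 | eabdccdcebbabadbebaecb
  19 |  16 | ebaecb
  20 |   8 | ebbabadbebaecb
  21 |  19 | ecb

SA = [11, 1, 13, 18, 21, 10, 12, 17, 9, 2, 15, 20, 4, 5, 7, 14, 3, 6, 0, 16, 8, 19]
rank  pair      lcp
   1  s[11:],s[1:]  2  'ab'
   2  s[1:],s[13:]  1  'a'
   3  s[13:],s[18:]  1  'a'
   4  s[18:],s[21:]  0  ''
   5  s[21:],s[10:]  1  'b'
   6  s[10:],s[12:]  2  'ba'
   7  s[12:],s[17:]  2  'ba'
   8  s[17:],s[9:]  1  'b'
   9  s[9:],s[2:]  1  'b'
  10  s[2:],s[15:]  1  'b'
  11  s[15:],s[20:]  0  ''
  12  s[20:],s[4:]  1  'c'
  13  s[4:],s[5:]  1  'c'
  14  s[5:],s[7:]  1  'c'
  15  s[7:],s[14:]  0  ''
  16  s[14:],s[3:]  1  'd'
  17  s[3:],s[6:]  2  'dc'
  18  s[6:],s[0:]  0  ''
  19  s[0:],s[16:]  1  'e'
  20  s[16:],s[8:]  2  'eb'
  21  s[8:],s[19:]  1  'e'

[0, 2, 1, 1, 0, 1, 2, 2, 1, 1, 1, 0, 1, 1, 1, 0, 1, 2, 0, 1, 2, 1]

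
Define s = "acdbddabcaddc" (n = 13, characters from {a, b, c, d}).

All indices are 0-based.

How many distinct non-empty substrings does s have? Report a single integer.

rank→(start, suffix):
  0 → (6, 'abcaddc')
  1 → (0, 'acdbddabcaddc')
  2 → (9, 'addc')
  3 → (7, 'bcaddc')
  4 → (3, 'bddabcaddc')
  5 → (12, 'c')
  6 → (8, 'caddc')
  7 → (1, 'cdbddabcaddc')
  8 → (5, 'dabcaddc')
  9 → (2, 'dbddabcaddc')
  10 → (11, 'dc')
  11 → (4, 'ddabcaddc')
  12 → (10, 'ddc')

SA = [6, 0, 9, 7, 3, 12, 8, 1, 5, 2, 11, 4, 10]
[i] adj suffixes → lcp
  [1] 6/0 → 1 ('a')
  [2] 0/9 → 1 ('a')
  [3] 9/7 → 0 ('')
  [4] 7/3 → 1 ('b')
  [5] 3/12 → 0 ('')
  [6] 12/8 → 1 ('c')
  [7] 8/1 → 1 ('c')
  [8] 1/5 → 0 ('')
  [9] 5/2 → 1 ('d')
  [10] 2/11 → 1 ('d')
  [11] 11/4 → 1 ('d')
  [12] 4/10 → 2 ('dd')

n(n+1)/2 = 13·14/2 = 91
Σ LCP = 0 + 1 + 1 + 0 + 1 + 0 + 1 + 1 + 0 + 1 + 1 + 1 + 2 = 10
distinct = 91 − 10 = 81

81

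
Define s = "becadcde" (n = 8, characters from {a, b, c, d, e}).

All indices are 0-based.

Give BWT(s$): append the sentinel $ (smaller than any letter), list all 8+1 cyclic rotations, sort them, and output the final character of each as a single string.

rank  rotation   last
    0  $becadcde  e
    1  adcde$bec  c
    2  becadcde$  $
    3  cadcde$be  e
    4  cde$becad  d
    5  dcde$beca  a
    6  de$becadc  c
    7  e$becadcd  d
    8  ecadcde$b  b

ec$edacdb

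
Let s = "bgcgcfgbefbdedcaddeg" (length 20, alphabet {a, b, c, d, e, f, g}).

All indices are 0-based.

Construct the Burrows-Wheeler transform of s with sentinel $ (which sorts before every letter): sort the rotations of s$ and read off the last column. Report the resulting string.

gcfg$dggeabddbdecefcb

rank  rotation               last
    0  $bgcgcfgbefbdedcaddeg  g
    1  addeg$bgcgcfgbefbdedc  c
    2  bdedcaddeg$bgcgcfgbef  f
    3  befbdedcaddeg$bgcgcfg  g
    4  bgcgcfgbefbdedcaddeg$  $
    5  caddeg$bgcgcfgbefbded  d
    6  cfgbefbdedcaddeg$bgcg  g
    7  cgcfgbefbdedcaddeg$bg  g
    8  dcaddeg$bgcgcfgbefbde  e
    9  ddeg$bgcgcfgbefbdedca  a
   10  dedcaddeg$bgcgcfgbefb  b
   11  deg$bgcgcfgbefbdedcad  d
   12  edcaddeg$bgcgcfgbefbd  d
   13  efbdedcaddeg$bgcgcfgb  b
   14  eg$bgcgcfgbefbdedcadd  d
   15  fbdedcaddeg$bgcgcfgbe  e
   16  fgbefbdedcaddeg$bgcgc  c
   17  g$bgcgcfgbefbdedcadde  e
   18  gbefbdedcaddeg$bgcgcf  f
   19  gcfgbefbdedcaddeg$bgc  c
   20  gcgcfgbefbdedcaddeg$b  b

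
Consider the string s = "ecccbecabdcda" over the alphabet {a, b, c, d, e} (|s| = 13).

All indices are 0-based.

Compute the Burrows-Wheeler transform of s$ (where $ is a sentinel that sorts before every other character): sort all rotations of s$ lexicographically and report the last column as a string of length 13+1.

rank  rotation        last
    0  $ecccbecabdcda  a
    1  a$ecccbecabdcd  d
    2  abdcda$ecccbec  c
    3  bdcda$ecccbeca  a
    4  becabdcda$eccc  c
    5  cabdcda$ecccbe  e
    6  cbecabdcda$ecc  c
    7  ccbecabdcda$ec  c
    8  cccbecabdcda$e  e
    9  cda$ecccbecabd  d
   10  da$ecccbecabdc  c
   11  dcda$ecccbecab  b
   12  ecabdcda$ecccb  b
   13  ecccbecabdcda$  $

adcaceccedcbb$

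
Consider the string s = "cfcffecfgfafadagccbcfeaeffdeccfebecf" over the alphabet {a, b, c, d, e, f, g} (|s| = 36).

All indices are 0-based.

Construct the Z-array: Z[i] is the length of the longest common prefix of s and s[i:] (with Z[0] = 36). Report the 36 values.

Z[0]=36
i=1: i≥r, start 0; Z[1]=0
i=2: i≥r, start 0; Z[2]=2 scan→box=[2,4)
i=3: min(r-i=1, Z[1]=0)=0; Z[3]=0
i=4: i≥r, start 0; Z[4]=0
i=5: i≥r, start 0; Z[5]=0
i=6: i≥r, start 0; Z[6]=2 scan→box=[6,8)
i=7: min(r-i=1, Z[1]=0)=0; Z[7]=0
i=8: i≥r, start 0; Z[8]=0
i=9: i≥r, start 0; Z[9]=0
i=10: i≥r, start 0; Z[10]=0
i=11: i≥r, start 0; Z[11]=0
i=12: i≥r, start 0; Z[12]=0
i=13: i≥r, start 0; Z[13]=0
i=14: i≥r, start 0; Z[14]=0
i=15: i≥r, start 0; Z[15]=0
i=16: i≥r, start 0; Z[16]=1 scan→box=[16,17)
i=17: i≥r, start 0; Z[17]=1 scan→box=[17,18)
i=18: i≥r, start 0; Z[18]=0
i=19: i≥r, start 0; Z[19]=2 scan→box=[19,21)
i=20: min(r-i=1, Z[1]=0)=0; Z[20]=0
i=21: i≥r, start 0; Z[21]=0
i=22: i≥r, start 0; Z[22]=0
i=23: i≥r, start 0; Z[23]=0
i=24: i≥r, start 0; Z[24]=0
i=25: i≥r, start 0; Z[25]=0
i=26: i≥r, start 0; Z[26]=0
i=27: i≥r, start 0; Z[27]=0
i=28: i≥r, start 0; Z[28]=1 scan→box=[28,29)
i=29: i≥r, start 0; Z[29]=2 scan→box=[29,31)
i=30: min(r-i=1, Z[1]=0)=0; Z[30]=0
i=31: i≥r, start 0; Z[31]=0
i=32: i≥r, start 0; Z[32]=0
i=33: i≥r, start 0; Z[33]=0
i=34: i≥r, start 0; Z[34]=2 scan→box=[34,36)
i=35: min(r-i=1, Z[1]=0)=0; Z[35]=0

[36, 0, 2, 0, 0, 0, 2, 0, 0, 0, 0, 0, 0, 0, 0, 0, 1, 1, 0, 2, 0, 0, 0, 0, 0, 0, 0, 0, 1, 2, 0, 0, 0, 0, 2, 0]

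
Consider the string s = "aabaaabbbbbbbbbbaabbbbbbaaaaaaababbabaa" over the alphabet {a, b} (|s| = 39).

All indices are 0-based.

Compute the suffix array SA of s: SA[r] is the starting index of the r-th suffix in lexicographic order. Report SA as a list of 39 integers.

sorted suffixes:
  #0 SA[0]=38  'a'
  #1 SA[1]=37  'aa'
  #2 SA[2]=24  'aaaaaaababbabaa'
  #3 SA[3]=25  'aaaaaababbabaa'
  #4 SA[4]=26  'aaaaababbabaa'
  #5 SA[5]=27  'aaaababbabaa'
  #6 SA[6]=28  'aaababbabaa'
  #7 SA[7]=3  'aaabbbbbbbbbbaabbbbbbaaaaaaababbabaa'
  #8 SA[8]=0  'aabaaabbbbbbbbbbaabbbbbbaaaaaaababbabaa'
  #9 SA[9]=29  'aababbabaa'
  #10 SA[10]=16  'aabbbbbbaaaaaaababbabaa'
  #11 SA[11]=4  'aabbbbbbbbbbaabbbbbbaaaaaaababbabaa'
  #12 SA[12]=35  'abaa'
  #13 SA[13]=1  'abaaabbbbbbbbbbaabbbbbbaaaaaaababbabaa'
  #14 SA[14]=30  'ababbabaa'
  #15 SA[15]=32  'abbabaa'
  #16 SA[16]=17  'abbbbbbaaaaaaababbabaa'
  #17 SA[17]=5  'abbbbbbbbbbaabbbbbbaaaaaaababbabaa'
  #18 SA[18]=36  'baa'
  #19 SA[19]=23  'baaaaaaababbabaa'
  #20 SA[20]=2  'baaabbbbbbbbbbaabbbbbbaaaaaaababbabaa'
  #21 SA[21]=15  'baabbbbbbaaaaaaababbabaa'
  #22 SA[22]=34  'babaa'
  #23 SA[23]=31  'babbabaa'
  #24 SA[24]=22  'bbaaaaaaababbabaa'
  #25 SA[25]=14  'bbaabbbbbbaaaaaaababbabaa'
  #26 SA[26]=33  'bbabaa'
  #27 SA[27]=21  'bbbaaaaaaababbabaa'
  #28 SA[28]=13  'bbbaabbbbbbaaaaaaababbabaa'
  #29 SA[29]=20  'bbbbaaaaaaababbabaa'
  #30 SA[30]=12  'bbbbaabbbbbbaaaaaaababbabaa'
  #31 SA[31]=19  'bbbbbaaaaaaababbabaa'
  #32 SA[32]=11  'bbbbbaabbbbbbaaaaaaababbabaa'
  #33 SA[33]=18  'bbbbbbaaaaaaababbabaa'
  #34 SA[34]=10  'bbbbbbaabbbbbbaaaaaaababbabaa'
  #35 SA[35]=9  'bbbbbbbaabbbbbbaaaaaaababbabaa'
  #36 SA[36]=8  'bbbbbbbbaabbbbbbaaaaaaababbabaa'
  #37 SA[37]=7  'bbbbbbbbbaabbbbbbaaaaaaababbabaa'
  #38 SA[38]=6  'bbbbbbbbbbaabbbbbbaaaaaaababbabaa'

[38, 37, 24, 25, 26, 27, 28, 3, 0, 29, 16, 4, 35, 1, 30, 32, 17, 5, 36, 23, 2, 15, 34, 31, 22, 14, 33, 21, 13, 20, 12, 19, 11, 18, 10, 9, 8, 7, 6]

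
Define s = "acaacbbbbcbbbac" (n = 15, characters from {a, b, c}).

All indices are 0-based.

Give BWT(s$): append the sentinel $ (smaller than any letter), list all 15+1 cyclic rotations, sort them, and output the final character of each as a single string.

ccb$abbccbbbaaba

rank  rotation          last
    0  $acaacbbbbcbbbac  c
    1  aacbbbbcbbbac$ac  c
    2  ac$acaacbbbbcbbb  b
    3  acaacbbbbcbbbac$  $
    4  acbbbbcbbbac$aca  a
    5  bac$acaacbbbbcbb  b
    6  bbac$acaacbbbbcb  b
    7  bbbac$acaacbbbbc  c
    8  bbbbcbbbac$acaac  c
    9  bbbcbbbac$acaacb  b
   10  bbcbbbac$acaacbb  b
   11  bcbbbac$acaacbbb  b
   12  c$acaacbbbbcbbba  a
   13  caacbbbbcbbbac$a  a
   14  cbbbac$acaacbbbb  b
   15  cbbbbcbbbac$acaa  a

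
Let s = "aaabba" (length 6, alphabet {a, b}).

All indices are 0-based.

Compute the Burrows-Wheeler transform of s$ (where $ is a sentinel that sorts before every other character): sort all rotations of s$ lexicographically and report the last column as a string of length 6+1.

rank  rotation last
    0  $aaabba  a
    1  a$aaabb  b
    2  aaabba$  $
    3  aabba$a  a
    4  abba$aa  a
    5  ba$aaab  b
    6  bba$aaa  a

ab$aaba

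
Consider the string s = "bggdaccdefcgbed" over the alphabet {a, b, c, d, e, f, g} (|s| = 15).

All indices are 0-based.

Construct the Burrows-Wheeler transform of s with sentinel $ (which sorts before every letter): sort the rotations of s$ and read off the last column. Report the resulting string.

rank  rotation          last
    0  $bggdaccdefcgbed  d
    1  accdefcgbed$bggd  d
    2  bed$bggdaccdefcg  g
    3  bggdaccdefcgbed$  $
    4  ccdefcgbed$bggda  a
    5  cdefcgbed$bggdac  c
    6  cgbed$bggdaccdef  f
    7  d$bggdaccdefcgbe  e
    8  daccdefcgbed$bgg  g
    9  defcgbed$bggdacc  c
   10  ed$bggdaccdefcgb  b
   11  efcgbed$bggdaccd  d
   12  fcgbed$bggdaccde  e
   13  gbed$bggdaccdefc  c
   14  gdaccdefcgbed$bg  g
   15  ggdaccdefcgbed$b  b

ddg$acfegcbdecgb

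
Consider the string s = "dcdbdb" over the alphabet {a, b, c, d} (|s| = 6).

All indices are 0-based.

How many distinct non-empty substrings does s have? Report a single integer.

rank | idx | suffix
   0 |   5 | b
   1 |   3 | bdb
   2 |   1 | cdbdb
   3 |   4 | db
   4 |   2 | dbdb
   5 |   0 | dcdbdb

SA = [5, 3, 1, 4, 2, 0]
[i] adj suffixes → lcp
  [1] 5/3 → 1 ('b')
  [2] 3/1 → 0 ('')
  [3] 1/4 → 0 ('')
  [4] 4/2 → 2 ('db')
  [5] 2/0 → 1 ('d')

n(n+1)/2 = 6·7/2 = 21
Σ LCP = 0 + 1 + 0 + 0 + 2 + 1 = 4
distinct = 21 − 4 = 17

17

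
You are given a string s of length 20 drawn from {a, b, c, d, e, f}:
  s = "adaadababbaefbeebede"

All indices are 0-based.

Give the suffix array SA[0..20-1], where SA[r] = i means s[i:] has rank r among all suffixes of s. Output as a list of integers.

rank→(start, suffix):
  0 → (2, 'aadababbaefbeebede')
  1 → (5, 'ababbaefbeebede')
  2 → (7, 'abbaefbeebede')
  3 → (0, 'adaadababbaefbeebede')
  4 → (3, 'adababbaefbeebede')
  5 → (10, 'aefbeebede')
  6 → (6, 'babbaefbeebede')
  7 → (9, 'baefbeebede')
  8 → (8, 'bbaefbeebede')
  9 → (16, 'bede')
  10 → (13, 'beebede')
  11 → (1, 'daadababbaefbeebede')
  12 → (4, 'dababbaefbeebede')
  13 → (18, 'de')
  14 → (19, 'e')
  15 → (15, 'ebede')
  16 → (17, 'ede')
  17 → (14, 'eebede')
  18 → (11, 'efbeebede')
  19 → (12, 'fbeebede')

[2, 5, 7, 0, 3, 10, 6, 9, 8, 16, 13, 1, 4, 18, 19, 15, 17, 14, 11, 12]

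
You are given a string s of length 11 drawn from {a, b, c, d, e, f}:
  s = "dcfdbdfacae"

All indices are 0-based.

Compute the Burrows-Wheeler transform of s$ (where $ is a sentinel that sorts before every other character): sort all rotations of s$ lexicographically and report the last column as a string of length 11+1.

rank  rotation      last
    0  $dcfdbdfacae  e
    1  acae$dcfdbdf  f
    2  ae$dcfdbdfac  c
    3  bdfacae$dcfd  d
    4  cae$dcfdbdfa  a
    5  cfdbdfacae$d  d
    6  dbdfacae$dcf  f
    7  dcfdbdfacae$  $
    8  dfacae$dcfdb  b
    9  e$dcfdbdfaca  a
   10  facae$dcfdbd  d
   11  fdbdfacae$dc  c

efcdadf$badc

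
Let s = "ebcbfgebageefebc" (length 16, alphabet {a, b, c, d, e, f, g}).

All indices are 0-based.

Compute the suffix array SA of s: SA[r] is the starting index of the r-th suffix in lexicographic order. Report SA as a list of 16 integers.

sorted suffixes:
  #0 SA[0]=8  'ageefebc'
  #1 SA[1]=7  'bageefebc'
  #2 SA[2]=14  'bc'
  #3 SA[3]=1  'bcbfgebageefebc'
  #4 SA[4]=3  'bfgebageefebc'
  #5 SA[5]=15  'c'
  #6 SA[6]=2  'cbfgebageefebc'
  #7 SA[7]=6  'ebageefebc'
  #8 SA[8]=13  'ebc'
  #9 SA[9]=0  'ebcbfgebageefebc'
  #10 SA[10]=10  'eefebc'
  #11 SA[11]=11  'efebc'
  #12 SA[12]=12  'febc'
  #13 SA[13]=4  'fgebageefebc'
  #14 SA[14]=5  'gebageefebc'
  #15 SA[15]=9  'geefebc'

[8, 7, 14, 1, 3, 15, 2, 6, 13, 0, 10, 11, 12, 4, 5, 9]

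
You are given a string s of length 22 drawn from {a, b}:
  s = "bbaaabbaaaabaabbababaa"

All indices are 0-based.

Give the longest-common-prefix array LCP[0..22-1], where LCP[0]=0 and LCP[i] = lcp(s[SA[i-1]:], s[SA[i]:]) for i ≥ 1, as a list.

[0, 1, 2, 3, 4, 2, 3, 5, 1, 4, 3, 2, 4, 0, 3, 4, 3, 2, 4, 1, 5, 3]

rank | idx | suffix
   0 |  21 | a
   1 |  20 | aa
   2 |   7 | aaaabaabbababaa
   3 |   8 | aaabaabbababaa
   4 |   2 | aaabbaaaabaabbababaa
   5 |   9 | aabaabbababaa
   6 |   3 | aabbaaaabaabbababaa
   7 |  12 | aabbababaa
   8 |  18 | abaa
   9 |  10 | abaabbababaa
  10 |  16 | ababaa
  11 |   4 | abbaaaabaabbababaa
  12 |  13 | abbababaa
  13 |  19 | baa
  14 |   6 | baaaabaabbababaa
  15 |   1 | baaabbaaaabaabbababaa
  16 |  11 | baabbababaa
  17 |  17 | babaa
  18 |  15 | bababaa
  19 |   5 | bbaaaabaabbababaa
  20 |   0 | bbaaabbaaaabaabbababaa
  21 |  14 | bbababaa

SA = [21, 20, 7, 8, 2, 9, 3, 12, 18, 10, 16, 4, 13, 19, 6, 1, 11, 17, 15, 5, 0, 14]
[i] adj suffixes → lcp
  [1] 21/20 → 1 ('a')
  [2] 20/7 → 2 ('aa')
  [3] 7/8 → 3 ('aaa')
  [4] 8/2 → 4 ('aaab')
  [5] 2/9 → 2 ('aa')
  [6] 9/3 → 3 ('aab')
  [7] 3/12 → 5 ('aabba')
  [8] 12/18 → 1 ('a')
  [9] 18/10 → 4 ('abaa')
  [10] 10/16 → 3 ('aba')
  [11] 16/4 → 2 ('ab')
  [12] 4/13 → 4 ('abba')
  [13] 13/19 → 0 ('')
  [14] 19/6 → 3 ('baa')
  [15] 6/1 → 4 ('baaa')
  [16] 1/11 → 3 ('baa')
  [17] 11/17 → 2 ('ba')
  [18] 17/15 → 4 ('baba')
  [19] 15/5 → 1 ('b')
  [20] 5/0 → 5 ('bbaaa')
  [21] 0/14 → 3 ('bba')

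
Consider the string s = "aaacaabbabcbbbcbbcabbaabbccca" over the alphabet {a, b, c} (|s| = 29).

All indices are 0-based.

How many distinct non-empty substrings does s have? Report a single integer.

379

rank→(start, suffix):
  0 → (28, 'a')
  1 → (0, 'aaacaabbabcbbbcbbcabbaabbccca')
  2 → (4, 'aabbabcbbbcbbcabbaabbccca')
  3 → (21, 'aabbccca')
  4 → (1, 'aacaabbabcbbbcbbcabbaabbccca')
  5 → (18, 'abbaabbccca')
  6 → (5, 'abbabcbbbcbbcabbaabbccca')
  7 → (22, 'abbccca')
  8 → (8, 'abcbbbcbbcabbaabbccca')
  9 → (2, 'acaabbabcbbbcbbcabbaabbccca')
  10 → (20, 'baabbccca')
  11 → (7, 'babcbbbcbbcabbaabbccca')
  12 → (19, 'bbaabbccca')
  13 → (6, 'bbabcbbbcbbcabbaabbccca')
  14 → (11, 'bbbcbbcabbaabbccca')
  15 → (15, 'bbcabbaabbccca')
  16 → (12, 'bbcbbcabbaabbccca')
  17 → (23, 'bbccca')
  18 → (16, 'bcabbaabbccca')
  19 → (9, 'bcbbbcbbcabbaabbccca')
  20 → (13, 'bcbbcabbaabbccca')
  21 → (24, 'bccca')
  22 → (27, 'ca')
  23 → (3, 'caabbabcbbbcbbcabbaabbccca')
  24 → (17, 'cabbaabbccca')
  25 → (10, 'cbbbcbbcabbaabbccca')
  26 → (14, 'cbbcabbaabbccca')
  27 → (26, 'cca')
  28 → (25, 'ccca')

SA = [28, 0, 4, 21, 1, 18, 5, 22, 8, 2, 20, 7, 19, 6, 11, 15, 12, 23, 16, 9, 13, 24, 27, 3, 17, 10, 14, 26, 25]
i: (SA[i-1],SA[i]) lcp shared
  1: (28,0) 1 'a'
  2: (0,4) 2 'aa'
  3: (4,21) 4 'aabb'
  4: (21,1) 2 'aa'
  5: (1,18) 1 'a'
  6: (18,5) 4 'abba'
  7: (5,22) 3 'abb'
  8: (22,8) 2 'ab'
  9: (8,2) 1 'a'
  10: (2,20) 0 ''
  11: (20,7) 2 'ba'
  12: (7,19) 1 'b'
  13: (19,6) 3 'bba'
  14: (6,11) 2 'bb'
  15: (11,15) 2 'bb'
  16: (15,12) 3 'bbc'
  17: (12,23) 3 'bbc'
  18: (23,16) 1 'b'
  19: (16,9) 2 'bc'
  20: (9,13) 4 'bcbb'
  21: (13,24) 2 'bc'
  22: (24,27) 0 ''
  23: (27,3) 2 'ca'
  24: (3,17) 2 'ca'
  25: (17,10) 1 'c'
  26: (10,14) 3 'cbb'
  27: (14,26) 1 'c'
  28: (26,25) 2 'cc'

n(n+1)/2 = 29·30/2 = 435
Σ LCP = 0 + 1 + 2 + 4 + 2 + 1 + 4 + 3 + 2 + 1 + 0 + 2 + 1 + 3 + 2 + 2 + 3 + 3 + 1 + 2 + 4 + 2 + 0 + 2 + 2 + 1 + 3 + 1 + 2 = 56
distinct = 435 − 56 = 379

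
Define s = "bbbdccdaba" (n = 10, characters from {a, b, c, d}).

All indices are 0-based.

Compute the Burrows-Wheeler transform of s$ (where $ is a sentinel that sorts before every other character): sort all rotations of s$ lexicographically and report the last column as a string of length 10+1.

abda$bbdccb

rank  rotation     last
    0  $bbbdccdaba  a
    1  a$bbbdccdab  b
    2  aba$bbbdccd  d
    3  ba$bbbdccda  a
    4  bbbdccdaba$  $
    5  bbdccdaba$b  b
    6  bdccdaba$bb  b
    7  ccdaba$bbbd  d
    8  cdaba$bbbdc  c
    9  daba$bbbdcc  c
   10  dccdaba$bbb  b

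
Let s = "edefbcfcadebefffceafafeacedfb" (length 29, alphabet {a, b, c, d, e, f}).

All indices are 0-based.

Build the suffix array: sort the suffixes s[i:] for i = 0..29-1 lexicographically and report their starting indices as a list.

[23, 8, 18, 20, 28, 4, 11, 7, 16, 24, 5, 9, 1, 26, 22, 17, 10, 0, 25, 2, 12, 19, 27, 3, 6, 15, 21, 14, 13]

rank→(start, suffix):
  0 → (23, 'acedfb')
  1 → (8, 'adebefffceafafeacedfb')
  2 → (18, 'afafeacedfb')
  3 → (20, 'afeacedfb')
  4 → (28, 'b')
  5 → (4, 'bcfcadebefffceafafeacedfb')
  6 → (11, 'befffceafafeacedfb')
  7 → (7, 'cadebefffceafafeacedfb')
  8 → (16, 'ceafafeacedfb')
  9 → (24, 'cedfb')
  10 → (5, 'cfcadebefffceafafeacedfb')
  11 → (9, 'debefffceafafeacedfb')
  12 → (1, 'defbcfcadebefffceafafeacedfb')
  13 → (26, 'dfb')
  14 → (22, 'eacedfb')
  15 → (17, 'eafafeacedfb')
  16 → (10, 'ebefffceafafeacedfb')
  17 → (0, 'edefbcfcadebefffceafafeacedfb')
  18 → (25, 'edfb')
  19 → (2, 'efbcfcadebefffceafafeacedfb')
  20 → (12, 'efffceafafeacedfb')
  21 → (19, 'fafeacedfb')
  22 → (27, 'fb')
  23 → (3, 'fbcfcadebefffceafafeacedfb')
  24 → (6, 'fcadebefffceafafeacedfb')
  25 → (15, 'fceafafeacedfb')
  26 → (21, 'feacedfb')
  27 → (14, 'ffceafafeacedfb')
  28 → (13, 'fffceafafeacedfb')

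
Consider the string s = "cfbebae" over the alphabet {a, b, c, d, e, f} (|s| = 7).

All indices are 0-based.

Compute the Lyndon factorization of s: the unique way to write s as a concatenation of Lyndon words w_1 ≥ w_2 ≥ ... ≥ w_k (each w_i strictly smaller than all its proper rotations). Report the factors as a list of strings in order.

["cf", "be", "b", "ae"]

emit factor 1: 'cf' (i=0, period=2)
emit factor 2: 'be' (i=2, period=2)
emit factor 3: 'b' (i=4, period=1)
emit factor 4: 'ae' (i=5, period=2)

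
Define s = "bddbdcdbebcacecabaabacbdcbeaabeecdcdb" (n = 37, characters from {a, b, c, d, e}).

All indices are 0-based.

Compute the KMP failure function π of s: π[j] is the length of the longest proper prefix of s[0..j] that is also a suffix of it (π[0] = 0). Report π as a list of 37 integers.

π[0] = 0
j=1 s[j]='d': π[1]=0 (border '')
j=2 s[j]='d': π[2]=0 (border '')
j=3 s[j]='b': π[3]=1 (border 'b')
j=4 s[j]='d': π[4]=2 (border 'bd')
j=5 s[j]='c': k: 2→0; π[5]=0 (border '')
j=6 s[j]='d': π[6]=0 (border '')
j=7 s[j]='b': π[7]=1 (border 'b')
j=8 s[j]='e': k: 1→0; π[8]=0 (border '')
j=9 s[j]='b': π[9]=1 (border 'b')
j=10 s[j]='c': k: 1→0; π[10]=0 (border '')
j=11 s[j]='a': π[11]=0 (border '')
j=12 s[j]='c': π[12]=0 (border '')
j=13 s[j]='e': π[13]=0 (border '')
j=14 s[j]='c': π[14]=0 (border '')
j=15 s[j]='a': π[15]=0 (border '')
j=16 s[j]='b': π[16]=1 (border 'b')
j=17 s[j]='a': k: 1→0; π[17]=0 (border '')
j=18 s[j]='a': π[18]=0 (border '')
j=19 s[j]='b': π[19]=1 (border 'b')
j=20 s[j]='a': k: 1→0; π[20]=0 (border '')
j=21 s[j]='c': π[21]=0 (border '')
j=22 s[j]='b': π[22]=1 (border 'b')
j=23 s[j]='d': π[23]=2 (border 'bd')
j=24 s[j]='c': k: 2→0; π[24]=0 (border '')
j=25 s[j]='b': π[25]=1 (border 'b')
j=26 s[j]='e': k: 1→0; π[26]=0 (border '')
j=27 s[j]='a': π[27]=0 (border '')
j=28 s[j]='a': π[28]=0 (border '')
j=29 s[j]='b': π[29]=1 (border 'b')
j=30 s[j]='e': k: 1→0; π[30]=0 (border '')
j=31 s[j]='e': π[31]=0 (border '')
j=32 s[j]='c': π[32]=0 (border '')
j=33 s[j]='d': π[33]=0 (border '')
j=34 s[j]='c': π[34]=0 (border '')
j=35 s[j]='d': π[35]=0 (border '')
j=36 s[j]='b': π[36]=1 (border 'b')

[0, 0, 0, 1, 2, 0, 0, 1, 0, 1, 0, 0, 0, 0, 0, 0, 1, 0, 0, 1, 0, 0, 1, 2, 0, 1, 0, 0, 0, 1, 0, 0, 0, 0, 0, 0, 1]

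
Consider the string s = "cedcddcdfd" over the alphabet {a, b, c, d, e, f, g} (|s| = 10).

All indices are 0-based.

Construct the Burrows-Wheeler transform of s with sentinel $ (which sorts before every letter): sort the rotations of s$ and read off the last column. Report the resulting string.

rank  rotation     last
    0  $cedcddcdfd  d
    1  cddcdfd$ced  d
    2  cdfd$cedcdd  d
    3  cedcddcdfd$  $
    4  d$cedcddcdf  f
    5  dcddcdfd$ce  e
    6  dcdfd$cedcd  d
    7  ddcdfd$cedc  c
    8  dfd$cedcddc  c
    9  edcddcdfd$c  c
   10  fd$cedcddcd  d

ddd$fedcccd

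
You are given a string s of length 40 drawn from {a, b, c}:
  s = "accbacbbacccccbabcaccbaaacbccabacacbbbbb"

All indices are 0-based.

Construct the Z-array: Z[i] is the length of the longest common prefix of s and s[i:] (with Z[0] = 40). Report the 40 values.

[40, 0, 0, 0, 2, 0, 0, 0, 3, 0, 0, 0, 0, 0, 0, 1, 0, 0, 5, 0, 0, 0, 1, 1, 2, 0, 0, 0, 0, 1, 0, 2, 0, 2, 0, 0, 0, 0, 0, 0]

Z[0]=40
i=1: outside box; Z[1]=0
i=2: outside box; Z[2]=0
i=3: outside box; Z[3]=0
i=4: outside box; Z[4]=2 scan→box=[4,6)
i=5: min(r-i=1, Z[1]=0)=0; Z[5]=0
i=6: outside box; Z[6]=0
i=7: outside box; Z[7]=0
i=8: outside box; Z[8]=3 scan→box=[8,11)
i=9: min(r-i=2, Z[1]=0)=0; Z[9]=0
i=10: min(r-i=1, Z[2]=0)=0; Z[10]=0
i=11: outside box; Z[11]=0
i=12: outside box; Z[12]=0
i=13: outside box; Z[13]=0
i=14: outside box; Z[14]=0
i=15: outside box; Z[15]=1 scan→box=[15,16)
i=16: outside box; Z[16]=0
i=17: outside box; Z[17]=0
i=18: outside box; Z[18]=5 scan→box=[18,23)
i=19: min(r-i=4, Z[1]=0)=0; Z[19]=0
i=20: min(r-i=3, Z[2]=0)=0; Z[20]=0
i=21: min(r-i=2, Z[3]=0)=0; Z[21]=0
i=22: min(r-i=1, Z[4]=2)=1; Z[22]=1
i=23: outside box; Z[23]=1 scan→box=[23,24)
i=24: outside box; Z[24]=2 scan→box=[24,26)
i=25: min(r-i=1, Z[1]=0)=0; Z[25]=0
i=26: outside box; Z[26]=0
i=27: outside box; Z[27]=0
i=28: outside box; Z[28]=0
i=29: outside box; Z[29]=1 scan→box=[29,30)
i=30: outside box; Z[30]=0
i=31: outside box; Z[31]=2 scan→box=[31,33)
i=32: min(r-i=1, Z[1]=0)=0; Z[32]=0
i=33: outside box; Z[33]=2 scan→box=[33,35)
i=34: min(r-i=1, Z[1]=0)=0; Z[34]=0
i=35: outside box; Z[35]=0
i=36: outside box; Z[36]=0
i=37: outside box; Z[37]=0
i=38: outside box; Z[38]=0
i=39: outside box; Z[39]=0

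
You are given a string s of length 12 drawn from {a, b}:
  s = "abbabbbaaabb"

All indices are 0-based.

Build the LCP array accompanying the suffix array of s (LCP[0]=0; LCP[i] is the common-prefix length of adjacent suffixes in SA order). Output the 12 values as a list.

[0, 2, 1, 3, 3, 0, 1, 2, 1, 2, 3, 2]

rank | idx | suffix
   0 |   7 | aaabb
   1 |   8 | aabb
   2 |   9 | abb
   3 |   0 | abbabbbaaabb
   4 |   3 | abbbaaabb
   5 |  11 | b
   6 |   6 | baaabb
   7 |   2 | babbbaaabb
   8 |  10 | bb
   9 |   5 | bbaaabb
  10 |   1 | bbabbbaaabb
  11 |   4 | bbbaaabb

SA = [7, 8, 9, 0, 3, 11, 6, 2, 10, 5, 1, 4]
[i] adj suffixes → lcp
  [1] 7/8 → 2 ('aa')
  [2] 8/9 → 1 ('a')
  [3] 9/0 → 3 ('abb')
  [4] 0/3 → 3 ('abb')
  [5] 3/11 → 0 ('')
  [6] 11/6 → 1 ('b')
  [7] 6/2 → 2 ('ba')
  [8] 2/10 → 1 ('b')
  [9] 10/5 → 2 ('bb')
  [10] 5/1 → 3 ('bba')
  [11] 1/4 → 2 ('bb')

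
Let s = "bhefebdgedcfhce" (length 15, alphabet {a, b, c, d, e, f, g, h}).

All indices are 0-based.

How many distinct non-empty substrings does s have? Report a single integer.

112

rank→(start, suffix):
  0 → (5, 'bdgedcfhce')
  1 → (0, 'bhefebdgedcfhce')
  2 → (13, 'ce')
  3 → (10, 'cfhce')
  4 → (9, 'dcfhce')
  5 → (6, 'dgedcfhce')
  6 → (14, 'e')
  7 → (4, 'ebdgedcfhce')
  8 → (8, 'edcfhce')
  9 → (2, 'efebdgedcfhce')
  10 → (3, 'febdgedcfhce')
  11 → (11, 'fhce')
  12 → (7, 'gedcfhce')
  13 → (12, 'hce')
  14 → (1, 'hefebdgedcfhce')

SA = [5, 0, 13, 10, 9, 6, 14, 4, 8, 2, 3, 11, 7, 12, 1]
i: (SA[i-1],SA[i]) lcp shared
  1: (5,0) 1 'b'
  2: (0,13) 0 ''
  3: (13,10) 1 'c'
  4: (10,9) 0 ''
  5: (9,6) 1 'd'
  6: (6,14) 0 ''
  7: (14,4) 1 'e'
  8: (4,8) 1 'e'
  9: (8,2) 1 'e'
  10: (2,3) 0 ''
  11: (3,11) 1 'f'
  12: (11,7) 0 ''
  13: (7,12) 0 ''
  14: (12,1) 1 'h'

n(n+1)/2 = 15·16/2 = 120
Σ LCP = 0 + 1 + 0 + 1 + 0 + 1 + 0 + 1 + 1 + 1 + 0 + 1 + 0 + 0 + 1 = 8
distinct = 120 − 8 = 112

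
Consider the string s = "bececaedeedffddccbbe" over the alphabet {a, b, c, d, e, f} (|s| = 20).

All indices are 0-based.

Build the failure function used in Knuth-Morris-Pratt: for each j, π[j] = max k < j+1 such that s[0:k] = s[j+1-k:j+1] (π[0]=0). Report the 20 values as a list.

[0, 0, 0, 0, 0, 0, 0, 0, 0, 0, 0, 0, 0, 0, 0, 0, 0, 1, 1, 2]

π[0] = 0
j=1 s[j]='e': π[1]=0 (border '')
j=2 s[j]='c': π[2]=0 (border '')
j=3 s[j]='e': π[3]=0 (border '')
j=4 s[j]='c': π[4]=0 (border '')
j=5 s[j]='a': π[5]=0 (border '')
j=6 s[j]='e': π[6]=0 (border '')
j=7 s[j]='d': π[7]=0 (border '')
j=8 s[j]='e': π[8]=0 (border '')
j=9 s[j]='e': π[9]=0 (border '')
j=10 s[j]='d': π[10]=0 (border '')
j=11 s[j]='f': π[11]=0 (border '')
j=12 s[j]='f': π[12]=0 (border '')
j=13 s[j]='d': π[13]=0 (border '')
j=14 s[j]='d': π[14]=0 (border '')
j=15 s[j]='c': π[15]=0 (border '')
j=16 s[j]='c': π[16]=0 (border '')
j=17 s[j]='b': π[17]=1 (border 'b')
j=18 s[j]='b': k: 1→0; π[18]=1 (border 'b')
j=19 s[j]='e': π[19]=2 (border 'be')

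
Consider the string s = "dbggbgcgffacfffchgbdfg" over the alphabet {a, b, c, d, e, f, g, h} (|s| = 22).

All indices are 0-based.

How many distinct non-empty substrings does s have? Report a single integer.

234

rank→(start, suffix):
  0 → (10, 'acfffchgbdfg')
  1 → (18, 'bdfg')
  2 → (4, 'bgcgffacfffchgbdfg')
  3 → (1, 'bggbgcgffacfffchgbdfg')
  4 → (11, 'cfffchgbdfg')
  5 → (6, 'cgffacfffchgbdfg')
  6 → (15, 'chgbdfg')
  7 → (0, 'dbggbgcgffacfffchgbdfg')
  8 → (19, 'dfg')
  9 → (9, 'facfffchgbdfg')
  10 → (14, 'fchgbdfg')
  11 → (8, 'ffacfffchgbdfg')
  12 → (13, 'ffchgbdfg')
  13 → (12, 'fffchgbdfg')
  14 → (20, 'fg')
  15 → (21, 'g')
  16 → (17, 'gbdfg')
  17 → (3, 'gbgcgffacfffchgbdfg')
  18 → (5, 'gcgffacfffchgbdfg')
  19 → (7, 'gffacfffchgbdfg')
  20 → (2, 'ggbgcgffacfffchgbdfg')
  21 → (16, 'hgbdfg')

SA = [10, 18, 4, 1, 11, 6, 15, 0, 19, 9, 14, 8, 13, 12, 20, 21, 17, 3, 5, 7, 2, 16]
[i] adj suffixes → lcp
  [1] 10/18 → 0 ('')
  [2] 18/4 → 1 ('b')
  [3] 4/1 → 2 ('bg')
  [4] 1/11 → 0 ('')
  [5] 11/6 → 1 ('c')
  [6] 6/15 → 1 ('c')
  [7] 15/0 → 0 ('')
  [8] 0/19 → 1 ('d')
  [9] 19/9 → 0 ('')
  [10] 9/14 → 1 ('f')
  [11] 14/8 → 1 ('f')
  [12] 8/13 → 2 ('ff')
  [13] 13/12 → 2 ('ff')
  [14] 12/20 → 1 ('f')
  [15] 20/21 → 0 ('')
  [16] 21/17 → 1 ('g')
  [17] 17/3 → 2 ('gb')
  [18] 3/5 → 1 ('g')
  [19] 5/7 → 1 ('g')
  [20] 7/2 → 1 ('g')
  [21] 2/16 → 0 ('')

n(n+1)/2 = 22·23/2 = 253
Σ LCP = 0 + 0 + 1 + 2 + 0 + 1 + 1 + 0 + 1 + 0 + 1 + 1 + 2 + 2 + 1 + 0 + 1 + 2 + 1 + 1 + 1 + 0 = 19
distinct = 253 − 19 = 234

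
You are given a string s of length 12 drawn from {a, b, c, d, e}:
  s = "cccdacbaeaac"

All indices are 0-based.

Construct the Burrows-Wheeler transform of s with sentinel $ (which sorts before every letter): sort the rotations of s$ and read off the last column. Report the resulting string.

ceadbcaa$ccca

rank  rotation       last
    0  $cccdacbaeaac  c
    1  aac$cccdacbae  e
    2  ac$cccdacbaea  a
    3  acbaeaac$cccd  d
    4  aeaac$cccdacb  b
    5  baeaac$cccdac  c
    6  c$cccdacbaeaa  a
    7  cbaeaac$cccda  a
    8  cccdacbaeaac$  $
    9  ccdacbaeaac$c  c
   10  cdacbaeaac$cc  c
   11  dacbaeaac$ccc  c
   12  eaac$cccdacba  a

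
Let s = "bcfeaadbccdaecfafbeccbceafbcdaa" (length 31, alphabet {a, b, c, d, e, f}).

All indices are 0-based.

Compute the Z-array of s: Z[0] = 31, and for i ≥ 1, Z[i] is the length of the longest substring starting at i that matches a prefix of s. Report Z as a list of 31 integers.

[31, 0, 0, 0, 0, 0, 0, 2, 0, 0, 0, 0, 0, 0, 0, 0, 0, 1, 0, 0, 0, 2, 0, 0, 0, 0, 2, 0, 0, 0, 0]

Z[0]=31
i=1: outside box; Z[1]=0
i=2: outside box; Z[2]=0
i=3: outside box; Z[3]=0
i=4: outside box; Z[4]=0
i=5: outside box; Z[5]=0
i=6: outside box; Z[6]=0
i=7: outside box; Z[7]=2 grow→box=[7,9)
i=8: min(r-i=1, Z[1]=0)=0; Z[8]=0
i=9: outside box; Z[9]=0
i=10: outside box; Z[10]=0
i=11: outside box; Z[11]=0
i=12: outside box; Z[12]=0
i=13: outside box; Z[13]=0
i=14: outside box; Z[14]=0
i=15: outside box; Z[15]=0
i=16: outside box; Z[16]=0
i=17: outside box; Z[17]=1 grow→box=[17,18)
i=18: outside box; Z[18]=0
i=19: outside box; Z[19]=0
i=20: outside box; Z[20]=0
i=21: outside box; Z[21]=2 grow→box=[21,23)
i=22: min(r-i=1, Z[1]=0)=0; Z[22]=0
i=23: outside box; Z[23]=0
i=24: outside box; Z[24]=0
i=25: outside box; Z[25]=0
i=26: outside box; Z[26]=2 grow→box=[26,28)
i=27: min(r-i=1, Z[1]=0)=0; Z[27]=0
i=28: outside box; Z[28]=0
i=29: outside box; Z[29]=0
i=30: outside box; Z[30]=0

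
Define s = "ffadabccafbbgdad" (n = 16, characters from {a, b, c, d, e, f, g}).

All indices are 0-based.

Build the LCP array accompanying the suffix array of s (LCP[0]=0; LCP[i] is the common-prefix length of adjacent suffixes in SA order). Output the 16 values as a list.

rank | idx | suffix
   0 |   4 | abccafbbgdad
   1 |  14 | ad
   2 |   2 | adabccafbbgdad
   3 |   8 | afbbgdad
   4 |  10 | bbgdad
   5 |   5 | bccafbbgdad
   6 |  11 | bgdad
   7 |   7 | cafbbgdad
   8 |   6 | ccafbbgdad
   9 |  15 | d
  10 |   3 | dabccafbbgdad
  11 |  13 | dad
  12 |   1 | fadabccafbbgdad
  13 |   9 | fbbgdad
  14 |   0 | ffadabccafbbgdad
  15 |  12 | gdad

SA = [4, 14, 2, 8, 10, 5, 11, 7, 6, 15, 3, 13, 1, 9, 0, 12]
rank  pair      lcp
   1  s[4:],s[14:]  1  'a'
   2  s[14:],s[2:]  2  'ad'
   3  s[2:],s[8:]  1  'a'
   4  s[8:],s[10:]  0  ''
   5  s[10:],s[5:]  1  'b'
   6  s[5:],s[11:]  1  'b'
   7  s[11:],s[7:]  0  ''
   8  s[7:],s[6:]  1  'c'
   9  s[6:],s[15:]  0  ''
  10  s[15:],s[3:]  1  'd'
  11  s[3:],s[13:]  2  'da'
  12  s[13:],s[1:]  0  ''
  13  s[1:],s[9:]  1  'f'
  14  s[9:],s[0:]  1  'f'
  15  s[0:],s[12:]  0  ''

[0, 1, 2, 1, 0, 1, 1, 0, 1, 0, 1, 2, 0, 1, 1, 0]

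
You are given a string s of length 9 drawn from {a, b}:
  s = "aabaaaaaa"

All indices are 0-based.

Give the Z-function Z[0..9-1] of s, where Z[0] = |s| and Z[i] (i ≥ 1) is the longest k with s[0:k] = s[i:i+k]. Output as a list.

[9, 1, 0, 2, 2, 2, 2, 2, 1]

Z[0]=9
i=1: i≥r, start 0; Z[1]=1 grow→box=[1,2)
i=2: i≥r, start 0; Z[2]=0
i=3: i≥r, start 0; Z[3]=2 grow→box=[3,5)
i=4: min(r-i=1, Z[1]=1)=1; Z[4]=2 grow→box=[4,6)
i=5: min(r-i=1, Z[1]=1)=1; Z[5]=2 grow→box=[5,7)
i=6: min(r-i=1, Z[1]=1)=1; Z[6]=2 grow→box=[6,8)
i=7: min(r-i=1, Z[1]=1)=1; Z[7]=2 grow→box=[7,9)
i=8: min(r-i=1, Z[1]=1)=1; Z[8]=1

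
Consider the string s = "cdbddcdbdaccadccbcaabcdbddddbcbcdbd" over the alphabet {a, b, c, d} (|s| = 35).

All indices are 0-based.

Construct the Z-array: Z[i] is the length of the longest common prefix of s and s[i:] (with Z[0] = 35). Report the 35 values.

Z[0]=35
i=1: fresh scan; Z[1]=0
i=2: fresh scan; Z[2]=0
i=3: fresh scan; Z[3]=0
i=4: fresh scan; Z[4]=0
i=5: fresh scan; Z[5]=4 scan→box=[5,9)
i=6: min(r-i=3, Z[1]=0)=0; Z[6]=0
i=7: min(r-i=2, Z[2]=0)=0; Z[7]=0
i=8: min(r-i=1, Z[3]=0)=0; Z[8]=0
i=9: fresh scan; Z[9]=0
i=10: fresh scan; Z[10]=1 scan→box=[10,11)
i=11: fresh scan; Z[11]=1 scan→box=[11,12)
i=12: fresh scan; Z[12]=0
i=13: fresh scan; Z[13]=0
i=14: fresh scan; Z[14]=1 scan→box=[14,15)
i=15: fresh scan; Z[15]=1 scan→box=[15,16)
i=16: fresh scan; Z[16]=0
i=17: fresh scan; Z[17]=1 scan→box=[17,18)
i=18: fresh scan; Z[18]=0
i=19: fresh scan; Z[19]=0
i=20: fresh scan; Z[20]=0
i=21: fresh scan; Z[21]=5 scan→box=[21,26)
i=22: min(r-i=4, Z[1]=0)=0; Z[22]=0
i=23: min(r-i=3, Z[2]=0)=0; Z[23]=0
i=24: min(r-i=2, Z[3]=0)=0; Z[24]=0
i=25: min(r-i=1, Z[4]=0)=0; Z[25]=0
i=26: fresh scan; Z[26]=0
i=27: fresh scan; Z[27]=0
i=28: fresh scan; Z[28]=0
i=29: fresh scan; Z[29]=1 scan→box=[29,30)
i=30: fresh scan; Z[30]=0
i=31: fresh scan; Z[31]=4 scan→box=[31,35)
i=32: min(r-i=3, Z[1]=0)=0; Z[32]=0
i=33: min(r-i=2, Z[2]=0)=0; Z[33]=0
i=34: min(r-i=1, Z[3]=0)=0; Z[34]=0

[35, 0, 0, 0, 0, 4, 0, 0, 0, 0, 1, 1, 0, 0, 1, 1, 0, 1, 0, 0, 0, 5, 0, 0, 0, 0, 0, 0, 0, 1, 0, 4, 0, 0, 0]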